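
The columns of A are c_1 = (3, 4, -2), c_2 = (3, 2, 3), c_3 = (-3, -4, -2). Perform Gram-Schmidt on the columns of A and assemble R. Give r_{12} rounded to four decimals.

r_{12} = 2.0426

c_1 = (3, 4, -2); ‖c_1‖ = 5.3852, so e_1 = (0.5571, 0.7428, -0.3714).
r_{12} = e_1·c_2 = 2.0426.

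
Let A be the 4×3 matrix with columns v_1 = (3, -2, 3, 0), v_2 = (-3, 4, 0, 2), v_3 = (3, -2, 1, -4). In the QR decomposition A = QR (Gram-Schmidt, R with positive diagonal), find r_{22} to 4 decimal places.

v_1 = (3, -2, 3, 0); ‖v_1‖ = 4.6904, so e_1 = (0.6396, -0.4264, 0.6396, 0.0000).
e_1·v_2 = 0.6396·(-3) + (-0.4264)·4 + 0.6396·0 + 0.0000·2 = -3.6244.
u_2 = v_2 + 3.6244·e_1 = (-0.6818, 2.4545, 2.3182, 2.0000).
r_{22} = ‖u_2‖ = 3.9829.

r_{22} = 3.9829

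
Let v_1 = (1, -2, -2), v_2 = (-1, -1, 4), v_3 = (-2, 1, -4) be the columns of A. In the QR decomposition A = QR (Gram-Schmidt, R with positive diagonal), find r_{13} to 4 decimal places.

r_{13} = 1.3333

v_1 = (1, -2, -2); ‖v_1‖ = 3.0000, so q_1 = (0.3333, -0.6667, -0.6667).
r_{13} = q_1·v_3 = 1.3333.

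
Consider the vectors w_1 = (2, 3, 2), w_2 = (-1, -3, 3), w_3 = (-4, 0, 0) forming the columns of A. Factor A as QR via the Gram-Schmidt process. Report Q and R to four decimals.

q_1 = w_1/‖w_1‖ = (2, 3, 2)/4.1231 = (0.4851, 0.7276, 0.4851).
r_{12} = q_1·w_2 = -1.2127.
u_2 = w_2 + 1.2127·q_1 = (-0.4118, -2.1176, 3.5882).
‖u_2‖ = 4.1868, so q_2 = (-0.0983, -0.5058, 0.8570).
r_{13} = q_1·w_3 = -1.9403; r_{23} = q_2·w_3 = 0.3934.
u_3 = w_3 + 1.9403·q_1 − 0.3934·q_2 = (-3.0201, 1.6107, 0.6040).
‖u_3‖ = 3.4757, so q_3 = (-0.8689, 0.4634, 0.1738).

Q = [[0.4851, -0.0983, -0.8689], [0.7276, -0.5058, 0.4634], [0.4851, 0.8570, 0.1738]], R = [[4.1231, -1.2127, -1.9403], [0.0000, 4.1868, 0.3934], [0.0000, 0.0000, 3.4757]]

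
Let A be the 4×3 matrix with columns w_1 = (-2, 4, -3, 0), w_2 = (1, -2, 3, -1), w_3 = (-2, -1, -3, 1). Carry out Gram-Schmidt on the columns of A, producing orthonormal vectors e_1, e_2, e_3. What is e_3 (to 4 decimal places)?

w_1 = (-2, 4, -3, 0); ‖w_1‖ = 5.3852, so e_1 = (-0.3714, 0.7428, -0.5571, 0.0000).
e_1·w_2 = (-0.3714)·1 + 0.7428·(-2) + (-0.5571)·3 + 0.0000·(-1) = -3.5282.
u_2 = w_2 + 3.5282·e_1 = (-0.3103, 0.6207, 1.0345, -1.0000).
‖u_2‖ = 1.5974, so e_2 = (-0.1943, 0.3886, 0.6476, -0.6260).
e_1·w_3 = (-0.3714)·(-2) + 0.7428·(-1) + (-0.5571)·(-3) + 0.0000·1 = 1.6713; e_2·w_3 = (-0.1943)·(-2) + 0.3886·(-1) + 0.6476·(-3) + (-0.6260)·1 = -2.5688.
u_3 = w_3 − 1.6713·e_1 + 2.5688·e_2 = (-1.8784, -1.2432, -0.4054, -0.6081).
‖u_3‖ = 2.3681, so e_3 = (-0.7932, -0.5250, -0.1712, -0.2568).

e_3 = (-0.7932, -0.5250, -0.1712, -0.2568)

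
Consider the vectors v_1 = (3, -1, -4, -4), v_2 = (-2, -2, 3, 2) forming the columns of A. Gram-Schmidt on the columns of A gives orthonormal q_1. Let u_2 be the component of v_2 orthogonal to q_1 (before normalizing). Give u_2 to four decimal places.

u_2 = (-0.2857, -2.5714, 0.7143, -0.2857)

q_1 = v_1/‖v_1‖ = (3, -1, -4, -4)/6.4807 = (0.4629, -0.1543, -0.6172, -0.6172).
r_{12} = q_1·v_2 = -3.7033.
u_2 = v_2 + 3.7033·q_1 = (-0.2857, -2.5714, 0.7143, -0.2857).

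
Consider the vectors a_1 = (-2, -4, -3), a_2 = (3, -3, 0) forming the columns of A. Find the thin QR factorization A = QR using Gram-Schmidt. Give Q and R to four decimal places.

a_1 = (-2, -4, -3); ‖a_1‖ = 5.3852, so q_1 = (-0.3714, -0.7428, -0.5571).
q_1·a_2 = (-0.3714)·3 + (-0.7428)·(-3) + (-0.5571)·0 = 1.1142.
u_2 = a_2 − 1.1142·q_1 = (3.4138, -2.1724, 0.6207).
‖u_2‖ = 4.0937, so q_2 = (0.8339, -0.5307, 0.1516).

Q = [[-0.3714, 0.8339], [-0.7428, -0.5307], [-0.5571, 0.1516]], R = [[5.3852, 1.1142], [0.0000, 4.0937]]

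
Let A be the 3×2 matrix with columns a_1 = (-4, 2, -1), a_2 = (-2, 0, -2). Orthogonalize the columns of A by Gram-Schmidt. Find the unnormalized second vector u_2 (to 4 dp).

e_1 = a_1/‖a_1‖ = (-4, 2, -1)/4.5826 = (-0.8729, 0.4364, -0.2182).
r_{12} = e_1·a_2 = 2.1822.
u_2 = a_2 − 2.1822·e_1 = (-0.0952, -0.9524, -1.5238).

u_2 = (-0.0952, -0.9524, -1.5238)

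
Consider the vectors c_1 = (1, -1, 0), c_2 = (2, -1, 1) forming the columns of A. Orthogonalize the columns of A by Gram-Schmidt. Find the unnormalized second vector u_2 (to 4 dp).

c_1 = (1, -1, 0); ‖c_1‖ = 1.4142, so e_1 = (0.7071, -0.7071, 0.0000).
e_1·c_2 = 0.7071·2 + (-0.7071)·(-1) + 0.0000·1 = 2.1213.
u_2 = c_2 − 2.1213·e_1 = (0.5000, 0.5000, 1.0000).

u_2 = (0.5000, 0.5000, 1.0000)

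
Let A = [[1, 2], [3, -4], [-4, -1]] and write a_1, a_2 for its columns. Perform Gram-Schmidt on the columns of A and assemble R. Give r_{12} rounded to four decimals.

a_1 = (1, 3, -4); ‖a_1‖ = 5.0990, so e_1 = (0.1961, 0.5883, -0.7845).
r_{12} = e_1·a_2 = -1.1767.

r_{12} = -1.1767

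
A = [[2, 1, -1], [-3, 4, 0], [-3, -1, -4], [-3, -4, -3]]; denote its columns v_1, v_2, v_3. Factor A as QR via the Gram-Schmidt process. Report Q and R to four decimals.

v_1 = (2, -3, -3, -3); ‖v_1‖ = 5.5678, so e_1 = (0.3592, -0.5388, -0.5388, -0.5388).
e_1·v_2 = 0.3592·1 + (-0.5388)·4 + (-0.5388)·(-1) + (-0.5388)·(-4) = 0.8980.
u_2 = v_2 − 0.8980·e_1 = (0.6774, 4.4839, -0.5161, -3.5161).
‖u_2‖ = 5.7614, so e_2 = (0.1176, 0.7783, -0.0896, -0.6103).
e_1·v_3 = 0.3592·(-1) + (-0.5388)·0 + (-0.5388)·(-4) + (-0.5388)·(-3) = 3.4125; e_2·v_3 = 0.1176·(-1) + 0.7783·0 + (-0.0896)·(-4) + (-0.6103)·(-3) = 2.0716.
u_3 = v_3 − 3.4125·e_1 − 2.0716·e_2 = (-2.4694, 0.2264, -1.9757, 0.1030).
‖u_3‖ = 3.1722, so e_3 = (-0.7784, 0.0714, -0.6228, 0.0325).

Q = [[0.3592, 0.1176, -0.7784], [-0.5388, 0.7783, 0.0714], [-0.5388, -0.0896, -0.6228], [-0.5388, -0.6103, 0.0325]], R = [[5.5678, 0.8980, 3.4125], [0.0000, 5.7614, 2.0716], [0.0000, 0.0000, 3.1722]]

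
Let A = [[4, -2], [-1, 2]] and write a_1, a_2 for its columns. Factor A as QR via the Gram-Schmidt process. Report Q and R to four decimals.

a_1 = (4, -1); ‖a_1‖ = 4.1231, so q_1 = (0.9701, -0.2425).
q_1·a_2 = 0.9701·(-2) + (-0.2425)·2 = -2.4254.
u_2 = a_2 + 2.4254·q_1 = (0.3529, 1.4118).
‖u_2‖ = 1.4552, so q_2 = (0.2425, 0.9701).

Q = [[0.9701, 0.2425], [-0.2425, 0.9701]], R = [[4.1231, -2.4254], [0.0000, 1.4552]]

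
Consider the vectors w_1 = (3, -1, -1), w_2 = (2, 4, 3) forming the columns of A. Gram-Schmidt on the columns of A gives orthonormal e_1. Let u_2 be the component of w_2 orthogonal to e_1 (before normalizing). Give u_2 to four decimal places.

u_2 = (2.2727, 3.9091, 2.9091)

e_1 = w_1/‖w_1‖ = (3, -1, -1)/3.3166 = (0.9045, -0.3015, -0.3015).
r_{12} = e_1·w_2 = -0.3015.
u_2 = w_2 + 0.3015·e_1 = (2.2727, 3.9091, 2.9091).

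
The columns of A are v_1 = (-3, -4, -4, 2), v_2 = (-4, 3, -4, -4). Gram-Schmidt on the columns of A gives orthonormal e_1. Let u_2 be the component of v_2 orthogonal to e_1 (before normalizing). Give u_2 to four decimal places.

v_1 = (-3, -4, -4, 2); ‖v_1‖ = 6.7082, so e_1 = (-0.4472, -0.5963, -0.5963, 0.2981).
e_1·v_2 = (-0.4472)·(-4) + (-0.5963)·3 + (-0.5963)·(-4) + 0.2981·(-4) = 1.1926.
u_2 = v_2 − 1.1926·e_1 = (-3.4667, 3.7111, -3.2889, -4.3556).

u_2 = (-3.4667, 3.7111, -3.2889, -4.3556)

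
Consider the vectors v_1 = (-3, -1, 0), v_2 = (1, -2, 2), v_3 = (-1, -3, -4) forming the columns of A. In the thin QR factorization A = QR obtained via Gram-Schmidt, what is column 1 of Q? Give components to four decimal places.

e_1 = (-0.9487, -0.3162, 0.0000)

v_1 = (-3, -1, 0); ‖v_1‖ = 3.1623, so e_1 = (-0.9487, -0.3162, 0.0000).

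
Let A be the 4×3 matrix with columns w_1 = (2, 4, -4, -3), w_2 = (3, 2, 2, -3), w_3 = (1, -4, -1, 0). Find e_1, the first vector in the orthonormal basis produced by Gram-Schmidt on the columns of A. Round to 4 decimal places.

w_1 = (2, 4, -4, -3); ‖w_1‖ = 6.7082, so e_1 = (0.2981, 0.5963, -0.5963, -0.4472).

e_1 = (0.2981, 0.5963, -0.5963, -0.4472)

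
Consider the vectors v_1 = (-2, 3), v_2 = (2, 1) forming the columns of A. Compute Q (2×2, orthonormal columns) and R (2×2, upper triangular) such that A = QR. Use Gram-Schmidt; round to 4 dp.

Q = [[-0.5547, 0.8321], [0.8321, 0.5547]], R = [[3.6056, -0.2774], [0.0000, 2.2188]]

v_1 = (-2, 3); ‖v_1‖ = 3.6056, so q_1 = (-0.5547, 0.8321).
q_1·v_2 = (-0.5547)·2 + 0.8321·1 = -0.2774.
u_2 = v_2 + 0.2774·q_1 = (1.8462, 1.2308).
‖u_2‖ = 2.2188, so q_2 = (0.8321, 0.5547).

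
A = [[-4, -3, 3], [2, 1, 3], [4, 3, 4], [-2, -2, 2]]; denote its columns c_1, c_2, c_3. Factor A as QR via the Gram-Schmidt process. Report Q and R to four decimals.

c_1 = (-4, 2, 4, -2); ‖c_1‖ = 6.3246, so e_1 = (-0.6325, 0.3162, 0.6325, -0.3162).
e_1·c_2 = (-0.6325)·(-3) + 0.3162·1 + 0.6325·3 + (-0.3162)·(-2) = 4.7434.
u_2 = c_2 − 4.7434·e_1 = (0.0000, -0.5000, 0.0000, -0.5000).
‖u_2‖ = 0.7071, so e_2 = (0.0000, -0.7071, 0.0000, -0.7071).
e_1·c_3 = (-0.6325)·3 + 0.3162·3 + 0.6325·4 + (-0.3162)·2 = 0.9487; e_2·c_3 = 0.0000·3 + (-0.7071)·3 + 0.0000·4 + (-0.7071)·2 = -3.5355.
u_3 = c_3 − 0.9487·e_1 + 3.5355·e_2 = (3.6000, 0.2000, 3.4000, -0.2000).
‖u_3‖ = 4.9598, so e_3 = (0.7258, 0.0403, 0.6855, -0.0403).

Q = [[-0.6325, 0.0000, 0.7258], [0.3162, -0.7071, 0.0403], [0.6325, 0.0000, 0.6855], [-0.3162, -0.7071, -0.0403]], R = [[6.3246, 4.7434, 0.9487], [0.0000, 0.7071, -3.5355], [0.0000, 0.0000, 4.9598]]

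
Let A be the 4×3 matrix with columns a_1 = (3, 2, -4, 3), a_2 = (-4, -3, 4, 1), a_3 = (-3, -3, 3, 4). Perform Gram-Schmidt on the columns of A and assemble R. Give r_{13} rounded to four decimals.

a_1 = (3, 2, -4, 3); ‖a_1‖ = 6.1644, so e_1 = (0.4867, 0.3244, -0.6489, 0.4867).
r_{13} = e_1·a_3 = -2.4333.

r_{13} = -2.4333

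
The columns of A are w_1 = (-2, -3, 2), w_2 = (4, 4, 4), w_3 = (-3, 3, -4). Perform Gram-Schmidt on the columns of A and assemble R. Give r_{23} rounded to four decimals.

w_1 = (-2, -3, 2); ‖w_1‖ = 4.1231, so q_1 = (-0.4851, -0.7276, 0.4851).
q_1·w_2 = (-0.4851)·4 + (-0.7276)·4 + 0.4851·4 = -2.9104.
u_2 = w_2 + 2.9104·q_1 = (2.5882, 1.8824, 5.4118).
‖u_2‖ = 6.2872, so q_2 = (0.4117, 0.2994, 0.8608).
r_{23} = q_2·w_3 = -3.7798.

r_{23} = -3.7798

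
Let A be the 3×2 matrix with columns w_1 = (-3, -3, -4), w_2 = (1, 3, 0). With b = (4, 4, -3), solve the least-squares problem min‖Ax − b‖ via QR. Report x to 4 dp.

x = (0.3673, 2.0408)

w_1 = (-3, -3, -4); ‖w_1‖ = 5.8310, so e_1 = (-0.5145, -0.5145, -0.6860).
e_1·w_2 = (-0.5145)·1 + (-0.5145)·3 + (-0.6860)·0 = -2.0580.
u_2 = w_2 + 2.0580·e_1 = (-0.0588, 1.9412, -1.4118).
‖u_2‖ = 2.4010, so e_2 = (-0.0245, 0.8085, -0.5880).
Qᵀb = (-2.0580, 4.9000).
Back-substitute: x_2 = 4.9000/2.4010 = 2.0408.
x_1 = (-2.0580 + 2.0580·2.0408)/5.8310 = 0.3673.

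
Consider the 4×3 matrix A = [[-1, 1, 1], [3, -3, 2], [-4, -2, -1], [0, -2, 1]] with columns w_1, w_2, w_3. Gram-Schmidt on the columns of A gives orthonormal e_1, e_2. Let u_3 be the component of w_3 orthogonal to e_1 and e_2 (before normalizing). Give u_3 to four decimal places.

w_1 = (-1, 3, -4, 0); ‖w_1‖ = 5.0990, so e_1 = (-0.1961, 0.5883, -0.7845, 0.0000).
e_1·w_2 = (-0.1961)·1 + 0.5883·(-3) + (-0.7845)·(-2) + 0.0000·(-2) = -0.3922.
u_2 = w_2 + 0.3922·e_1 = (0.9231, -2.7692, -2.3077, -2.0000).
‖u_2‖ = 4.2245, so e_2 = (0.2185, -0.6555, -0.5463, -0.4734).
e_1·w_3 = (-0.1961)·1 + 0.5883·2 + (-0.7845)·(-1) + 0.0000·1 = 1.7650; e_2·w_3 = 0.2185·1 + (-0.6555)·2 + (-0.5463)·(-1) + (-0.4734)·1 = -1.0197.
u_3 = w_3 − 1.7650·e_1 + 1.0197·e_2 = (1.5690, 0.2931, -0.1724, 0.5172).

u_3 = (1.5690, 0.2931, -0.1724, 0.5172)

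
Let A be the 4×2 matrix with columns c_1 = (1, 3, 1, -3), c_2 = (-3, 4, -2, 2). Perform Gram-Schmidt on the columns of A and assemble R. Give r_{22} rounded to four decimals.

r_{22} = 5.7402

e_1 = c_1/‖c_1‖ = (1, 3, 1, -3)/4.4721 = (0.2236, 0.6708, 0.2236, -0.6708).
r_{12} = e_1·c_2 = 0.2236.
u_2 = c_2 − 0.2236·e_1 = (-3.0500, 3.8500, -2.0500, 2.1500).
r_{22} = ‖u_2‖ = 5.7402.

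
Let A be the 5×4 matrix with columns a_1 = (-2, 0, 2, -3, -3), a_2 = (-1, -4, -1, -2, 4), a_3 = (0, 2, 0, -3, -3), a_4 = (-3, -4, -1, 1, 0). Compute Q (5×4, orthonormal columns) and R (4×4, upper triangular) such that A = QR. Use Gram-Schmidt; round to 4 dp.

Q = [[-0.3922, -0.2415, 0.3777, -0.3641], [0.0000, -0.6610, 0.3521, -0.3280], [0.3922, -0.0890, -0.5826, -0.6922], [-0.5883, -0.4449, -0.6274, 0.2490], [-0.5883, 0.5466, -0.0128, -0.4677]], R = [[5.0990, -1.1767, 3.5301, 0.1961], [0.0000, 6.0511, -1.6272, 3.0128], [0.0000, 0.0000, 2.6250, -2.5866], [0.0000, 0.0000, 0.0000, 3.3457]]

a_1 = (-2, 0, 2, -3, -3); ‖a_1‖ = 5.0990, so e_1 = (-0.3922, 0.0000, 0.3922, -0.5883, -0.5883).
e_1·a_2 = (-0.3922)·(-1) + 0.0000·(-4) + 0.3922·(-1) + (-0.5883)·(-2) + (-0.5883)·4 = -1.1767.
u_2 = a_2 + 1.1767·e_1 = (-1.4615, -4.0000, -0.5385, -2.6923, 3.3077).
‖u_2‖ = 6.0511, so e_2 = (-0.2415, -0.6610, -0.0890, -0.4449, 0.5466).
e_1·a_3 = (-0.3922)·0 + 0.0000·2 + 0.3922·0 + (-0.5883)·(-3) + (-0.5883)·(-3) = 3.5301; e_2·a_3 = (-0.2415)·0 + (-0.6610)·2 + (-0.0890)·0 + (-0.4449)·(-3) + 0.5466·(-3) = -1.6272.
u_3 = a_3 − 3.5301·e_1 + 1.6272·e_2 = (0.9916, 0.9244, -1.5294, -1.6471, -0.0336).
‖u_3‖ = 2.6250, so e_3 = (0.3777, 0.3521, -0.5826, -0.6274, -0.0128).
e_1·a_4 = (-0.3922)·(-3) + 0.0000·(-4) + 0.3922·(-1) + (-0.5883)·1 + (-0.5883)·0 = 0.1961; e_2·a_4 = (-0.2415)·(-3) + (-0.6610)·(-4) + (-0.0890)·(-1) + (-0.4449)·1 + 0.5466·0 = 3.0128; e_3·a_4 = 0.3777·(-3) + 0.3521·(-4) + (-0.5826)·(-1) + (-0.6274)·1 + (-0.0128)·0 = -2.5866.
u_4 = a_4 − 0.1961·e_1 − 3.0128·e_2 + 2.5866·e_3 = (-1.2183, -1.0976, -2.3159, 0.8329, -1.5646).
‖u_4‖ = 3.3457, so e_4 = (-0.3641, -0.3280, -0.6922, 0.2490, -0.4677).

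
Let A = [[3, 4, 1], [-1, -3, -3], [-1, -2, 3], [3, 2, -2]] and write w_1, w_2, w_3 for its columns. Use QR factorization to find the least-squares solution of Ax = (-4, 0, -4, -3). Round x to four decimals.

x = (-3.2507, 1.9425, -1.1122)

w_1 = (3, -1, -1, 3); ‖w_1‖ = 4.4721, so q_1 = (0.6708, -0.2236, -0.2236, 0.6708).
q_1·w_2 = 0.6708·4 + (-0.2236)·(-3) + (-0.2236)·(-2) + 0.6708·2 = 5.1430.
u_2 = w_2 − 5.1430·q_1 = (0.5500, -1.8500, -0.8500, -1.4500).
‖u_2‖ = 2.5593, so q_2 = (0.2149, -0.7229, -0.3321, -0.5666).
q_1·w_3 = 0.6708·1 + (-0.2236)·(-3) + (-0.2236)·3 + 0.6708·(-2) = -0.6708; q_2·w_3 = 0.2149·1 + (-0.7229)·(-3) + (-0.3321)·3 + (-0.5666)·(-2) = 2.5202.
u_3 = w_3 + 0.6708·q_1 − 2.5202·q_2 = (0.9084, -1.3282, 3.6870, -0.1221).
‖u_3‖ = 4.0247, so q_3 = (0.2257, -0.3300, 0.9161, -0.0303).
Qᵀb = (-3.8013, 2.1686, -4.4761).
Back-substitute: x_3 = -4.4761/4.0247 = -1.1122.
x_2 = (2.1686 − 2.5202·(-1.1122))/2.5593 = 1.9425.
x_1 = (-3.8013 − 5.1430·1.9425 + 0.6708·(-1.1122))/4.4721 = -3.2507.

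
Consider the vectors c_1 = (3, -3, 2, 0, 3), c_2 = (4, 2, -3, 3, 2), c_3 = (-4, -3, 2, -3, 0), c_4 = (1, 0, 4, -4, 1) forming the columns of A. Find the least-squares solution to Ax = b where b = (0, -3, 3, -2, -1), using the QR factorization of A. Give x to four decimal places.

q_1 = c_1/‖c_1‖ = (3, -3, 2, 0, 3)/5.5678 = (0.5388, -0.5388, 0.3592, 0.0000, 0.5388).
r_{12} = q_1·c_2 = 1.0776.
u_2 = c_2 − 1.0776·q_1 = (3.4194, 2.5806, -3.3871, 3.0000, 1.4194).
‖u_2‖ = 6.3905, so q_2 = (0.5351, 0.4038, -0.5300, 0.4694, 0.2221).
r_{13} = q_1·c_3 = 0.1796; r_{23} = q_2·c_3 = -5.8201.
u_3 = c_3 − 0.1796·q_1 + 5.8201·q_2 = (-0.9826, -0.5529, -1.1493, -0.2678, 1.1959).
‖u_3‖ = 2.0234, so q_3 = (-0.4856, -0.2733, -0.5680, -0.1323, 0.5910).
r_{14} = q_1·c_4 = 2.5145; r_{24} = q_2·c_4 = -3.2407; r_{34} = q_3·c_4 = -1.6373.
u_4 = c_4 − 2.5145·q_1 + 3.2407·q_2 + 1.6373·q_3 = (0.5840, 2.2161, 0.4492, -2.6954, 1.3326).
‖u_4‖ = 3.8072, so q_4 = (0.1534, 0.5821, 0.1180, -0.7080, 0.3500).
Qᵀb = (2.1553, -3.9625, -1.2106, -0.3264).
Back-substitute: x_4 = -0.3264/3.8072 = -0.0857.
x_3 = (-1.2106 + 1.6373·(-0.0857))/2.0234 = -0.6677.
x_2 = (-3.9625 + 5.8201·(-0.6677) + 3.2407·(-0.0857))/6.3905 = -1.2716.
x_1 = (2.1553 − 1.0776·(-1.2716) − 0.1796·(-0.6677) − 2.5145·(-0.0857))/5.5678 = 0.6935.

x = (0.6935, -1.2716, -0.6677, -0.0857)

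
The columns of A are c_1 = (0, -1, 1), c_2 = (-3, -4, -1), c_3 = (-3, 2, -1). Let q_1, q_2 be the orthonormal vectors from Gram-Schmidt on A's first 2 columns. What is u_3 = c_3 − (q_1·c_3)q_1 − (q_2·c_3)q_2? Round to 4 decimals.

c_1 = (0, -1, 1); ‖c_1‖ = 1.4142, so q_1 = (0.0000, -0.7071, 0.7071).
q_1·c_2 = 0.0000·(-3) + (-0.7071)·(-4) + 0.7071·(-1) = 2.1213.
u_2 = c_2 − 2.1213·q_1 = (-3.0000, -2.5000, -2.5000).
‖u_2‖ = 4.6368, so q_2 = (-0.6470, -0.5392, -0.5392).
q_1·c_3 = 0.0000·(-3) + (-0.7071)·2 + 0.7071·(-1) = -2.1213; q_2·c_3 = (-0.6470)·(-3) + (-0.5392)·2 + (-0.5392)·(-1) = 1.4018.
u_3 = c_3 + 2.1213·q_1 − 1.4018·q_2 = (-2.0930, 1.2558, 1.2558).

u_3 = (-2.0930, 1.2558, 1.2558)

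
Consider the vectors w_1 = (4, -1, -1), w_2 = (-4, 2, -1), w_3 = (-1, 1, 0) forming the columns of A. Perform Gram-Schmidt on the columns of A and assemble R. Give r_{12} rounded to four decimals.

w_1 = (4, -1, -1); ‖w_1‖ = 4.2426, so e_1 = (0.9428, -0.2357, -0.2357).
r_{12} = e_1·w_2 = -4.0069.

r_{12} = -4.0069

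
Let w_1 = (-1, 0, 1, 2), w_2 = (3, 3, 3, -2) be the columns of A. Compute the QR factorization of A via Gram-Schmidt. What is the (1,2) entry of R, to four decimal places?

r_{12} = -1.6330

e_1 = w_1/‖w_1‖ = (-1, 0, 1, 2)/2.4495 = (-0.4082, 0.0000, 0.4082, 0.8165).
r_{12} = e_1·w_2 = -1.6330.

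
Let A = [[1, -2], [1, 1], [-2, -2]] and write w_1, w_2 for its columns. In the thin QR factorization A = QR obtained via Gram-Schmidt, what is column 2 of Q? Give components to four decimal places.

q_1 = w_1/‖w_1‖ = (1, 1, -2)/2.4495 = (0.4082, 0.4082, -0.8165).
r_{12} = q_1·w_2 = 1.2247.
u_2 = w_2 − 1.2247·q_1 = (-2.5000, 0.5000, -1.0000).
‖u_2‖ = 2.7386, so q_2 = (-0.9129, 0.1826, -0.3651).

q_2 = (-0.9129, 0.1826, -0.3651)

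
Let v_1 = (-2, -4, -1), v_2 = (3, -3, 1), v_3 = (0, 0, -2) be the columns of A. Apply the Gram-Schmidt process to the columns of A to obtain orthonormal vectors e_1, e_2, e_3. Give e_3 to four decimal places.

e_3 = (0.3620, 0.0517, -0.9308)

v_1 = (-2, -4, -1); ‖v_1‖ = 4.5826, so e_1 = (-0.4364, -0.8729, -0.2182).
e_1·v_2 = (-0.4364)·3 + (-0.8729)·(-3) + (-0.2182)·1 = 1.0911.
u_2 = v_2 − 1.0911·e_1 = (3.4762, -2.0476, 1.2381).
‖u_2‖ = 4.2201, so e_2 = (0.8237, -0.4852, 0.2934).
e_1·v_3 = (-0.4364)·0 + (-0.8729)·0 + (-0.2182)·(-2) = 0.4364; e_2·v_3 = 0.8237·0 + (-0.4852)·0 + 0.2934·(-2) = -0.5868.
u_3 = v_3 − 0.4364·e_1 + 0.5868·e_2 = (0.6738, 0.0963, -1.7326).
‖u_3‖ = 1.8615, so e_3 = (0.3620, 0.0517, -0.9308).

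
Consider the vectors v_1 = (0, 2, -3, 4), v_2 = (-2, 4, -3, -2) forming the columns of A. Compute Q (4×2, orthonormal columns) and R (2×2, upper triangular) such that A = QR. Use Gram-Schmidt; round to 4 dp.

v_1 = (0, 2, -3, 4); ‖v_1‖ = 5.3852, so e_1 = (0.0000, 0.3714, -0.5571, 0.7428).
e_1·v_2 = 0.0000·(-2) + 0.3714·4 + (-0.5571)·(-3) + 0.7428·(-2) = 1.6713.
u_2 = v_2 − 1.6713·e_1 = (-2.0000, 3.3793, -2.0690, -3.2414).
‖u_2‖ = 5.4961, so e_2 = (-0.3639, 0.6149, -0.3764, -0.5898).

Q = [[0.0000, -0.3639], [0.3714, 0.6149], [-0.5571, -0.3764], [0.7428, -0.5898]], R = [[5.3852, 1.6713], [0.0000, 5.4961]]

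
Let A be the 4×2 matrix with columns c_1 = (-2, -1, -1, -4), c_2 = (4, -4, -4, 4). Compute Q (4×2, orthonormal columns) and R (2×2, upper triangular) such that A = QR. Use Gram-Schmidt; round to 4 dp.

c_1 = (-2, -1, -1, -4); ‖c_1‖ = 4.6904, so e_1 = (-0.4264, -0.2132, -0.2132, -0.8528).
e_1·c_2 = (-0.4264)·4 + (-0.2132)·(-4) + (-0.2132)·(-4) + (-0.8528)·4 = -3.4112.
u_2 = c_2 + 3.4112·e_1 = (2.5455, -4.7273, -4.7273, 1.0909).
‖u_2‖ = 7.2363, so e_2 = (0.3518, -0.6533, -0.6533, 0.1508).

Q = [[-0.4264, 0.3518], [-0.2132, -0.6533], [-0.2132, -0.6533], [-0.8528, 0.1508]], R = [[4.6904, -3.4112], [0.0000, 7.2363]]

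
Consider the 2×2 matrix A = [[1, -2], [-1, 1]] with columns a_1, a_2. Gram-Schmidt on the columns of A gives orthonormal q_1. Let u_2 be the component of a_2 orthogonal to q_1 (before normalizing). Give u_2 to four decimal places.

u_2 = (-0.5000, -0.5000)

q_1 = a_1/‖a_1‖ = (1, -1)/1.4142 = (0.7071, -0.7071).
r_{12} = q_1·a_2 = -2.1213.
u_2 = a_2 + 2.1213·q_1 = (-0.5000, -0.5000).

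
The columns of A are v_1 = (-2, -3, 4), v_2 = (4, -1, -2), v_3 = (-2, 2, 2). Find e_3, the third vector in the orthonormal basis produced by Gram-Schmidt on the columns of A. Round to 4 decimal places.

v_1 = (-2, -3, 4); ‖v_1‖ = 5.3852, so e_1 = (-0.3714, -0.5571, 0.7428).
e_1·v_2 = (-0.3714)·4 + (-0.5571)·(-1) + 0.7428·(-2) = -2.4140.
u_2 = v_2 + 2.4140·e_1 = (3.1034, -2.3448, -0.2069).
‖u_2‖ = 3.8952, so e_2 = (0.7967, -0.6020, -0.0531).
e_1·v_3 = (-0.3714)·(-2) + (-0.5571)·2 + 0.7428·2 = 1.1142; e_2·v_3 = 0.7967·(-2) + (-0.6020)·2 + (-0.0531)·2 = -2.9037.
u_3 = v_3 − 1.1142·e_1 + 2.9037·e_2 = (0.7273, 0.8727, 1.0182).
‖u_3‖ = 1.5255, so e_3 = (0.4767, 0.5721, 0.6674).

e_3 = (0.4767, 0.5721, 0.6674)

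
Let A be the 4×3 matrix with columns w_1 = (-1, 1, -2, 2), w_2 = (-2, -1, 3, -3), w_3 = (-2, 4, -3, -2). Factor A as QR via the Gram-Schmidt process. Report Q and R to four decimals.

e_1 = w_1/‖w_1‖ = (-1, 1, -2, 2)/3.1623 = (-0.3162, 0.3162, -0.6325, 0.6325).
r_{12} = e_1·w_2 = -3.4785.
u_2 = w_2 + 3.4785·e_1 = (-3.1000, 0.1000, 0.8000, -0.8000).
‖u_2‖ = 3.3015, so e_2 = (-0.9390, 0.0303, 0.2423, -0.2423).
r_{13} = e_1·w_3 = 2.5298; r_{23} = e_2·w_3 = 1.7568.
u_3 = w_3 − 2.5298·e_1 − 1.7568·e_2 = (0.4495, 3.1468, -1.8257, -3.1743).
‖u_3‖ = 4.8491, so e_3 = (0.0927, 0.6489, -0.3765, -0.6546).

Q = [[-0.3162, -0.9390, 0.0927], [0.3162, 0.0303, 0.6489], [-0.6325, 0.2423, -0.3765], [0.6325, -0.2423, -0.6546]], R = [[3.1623, -3.4785, 2.5298], [0.0000, 3.3015, 1.7568], [0.0000, 0.0000, 4.8491]]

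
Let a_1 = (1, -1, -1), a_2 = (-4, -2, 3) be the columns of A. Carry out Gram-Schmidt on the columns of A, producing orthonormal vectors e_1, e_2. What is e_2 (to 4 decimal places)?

e_2 = (-0.5133, -0.8066, 0.2933)

a_1 = (1, -1, -1); ‖a_1‖ = 1.7321, so e_1 = (0.5774, -0.5774, -0.5774).
e_1·a_2 = 0.5774·(-4) + (-0.5774)·(-2) + (-0.5774)·3 = -2.8868.
u_2 = a_2 + 2.8868·e_1 = (-2.3333, -3.6667, 1.3333).
‖u_2‖ = 4.5461, so e_2 = (-0.5133, -0.8066, 0.2933).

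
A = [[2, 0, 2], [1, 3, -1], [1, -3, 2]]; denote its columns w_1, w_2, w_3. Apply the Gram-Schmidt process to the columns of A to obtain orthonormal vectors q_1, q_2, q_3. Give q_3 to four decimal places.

w_1 = (2, 1, 1); ‖w_1‖ = 2.4495, so q_1 = (0.8165, 0.4082, 0.4082).
q_1·w_2 = 0.8165·0 + 0.4082·3 + 0.4082·(-3) = 0.0000.
u_2 = w_2 + 0.0000·q_1 = (0.0000, 3.0000, -3.0000).
‖u_2‖ = 4.2426, so q_2 = (0.0000, 0.7071, -0.7071).
q_1·w_3 = 0.8165·2 + 0.4082·(-1) + 0.4082·2 = 2.0412; q_2·w_3 = 0.0000·2 + 0.7071·(-1) + (-0.7071)·2 = -2.1213.
u_3 = w_3 − 2.0412·q_1 + 2.1213·q_2 = (0.3333, -0.3333, -0.3333).
‖u_3‖ = 0.5774, so q_3 = (0.5774, -0.5774, -0.5774).

q_3 = (0.5774, -0.5774, -0.5774)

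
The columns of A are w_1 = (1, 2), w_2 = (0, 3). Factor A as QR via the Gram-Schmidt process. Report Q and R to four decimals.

w_1 = (1, 2); ‖w_1‖ = 2.2361, so e_1 = (0.4472, 0.8944).
e_1·w_2 = 0.4472·0 + 0.8944·3 = 2.6833.
u_2 = w_2 − 2.6833·e_1 = (-1.2000, 0.6000).
‖u_2‖ = 1.3416, so e_2 = (-0.8944, 0.4472).

Q = [[0.4472, -0.8944], [0.8944, 0.4472]], R = [[2.2361, 2.6833], [0.0000, 1.3416]]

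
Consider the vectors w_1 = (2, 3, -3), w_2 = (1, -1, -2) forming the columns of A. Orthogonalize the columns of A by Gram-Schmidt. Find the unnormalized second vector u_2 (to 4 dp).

u_2 = (0.5455, -1.6818, -1.3182)

w_1 = (2, 3, -3); ‖w_1‖ = 4.6904, so e_1 = (0.4264, 0.6396, -0.6396).
e_1·w_2 = 0.4264·1 + 0.6396·(-1) + (-0.6396)·(-2) = 1.0660.
u_2 = w_2 − 1.0660·e_1 = (0.5455, -1.6818, -1.3182).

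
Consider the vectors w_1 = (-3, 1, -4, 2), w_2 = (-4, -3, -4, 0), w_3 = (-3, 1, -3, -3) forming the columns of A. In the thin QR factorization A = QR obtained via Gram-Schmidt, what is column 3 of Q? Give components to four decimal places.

q_3 = (-0.2039, 0.4729, -0.1507, -0.8438)

w_1 = (-3, 1, -4, 2); ‖w_1‖ = 5.4772, so q_1 = (-0.5477, 0.1826, -0.7303, 0.3651).
q_1·w_2 = (-0.5477)·(-4) + 0.1826·(-3) + (-0.7303)·(-4) + 0.3651·0 = 4.5644.
u_2 = w_2 − 4.5644·q_1 = (-1.5000, -3.8333, -0.6667, -1.6667).
‖u_2‖ = 4.4907, so q_2 = (-0.3340, -0.8536, -0.1485, -0.3711).
q_1·w_3 = (-0.5477)·(-3) + 0.1826·1 + (-0.7303)·(-3) + 0.3651·(-3) = 2.9212; q_2·w_3 = (-0.3340)·(-3) + (-0.8536)·1 + (-0.1485)·(-3) + (-0.3711)·(-3) = 1.7072.
u_3 = w_3 − 2.9212·q_1 − 1.7072·q_2 = (-0.8298, 1.9240, -0.6132, -3.4331).
‖u_3‖ = 4.0684, so q_3 = (-0.2039, 0.4729, -0.1507, -0.8438).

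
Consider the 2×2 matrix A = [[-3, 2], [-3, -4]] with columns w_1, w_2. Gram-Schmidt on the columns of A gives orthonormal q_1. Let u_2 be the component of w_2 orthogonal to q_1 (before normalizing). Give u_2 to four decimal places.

w_1 = (-3, -3); ‖w_1‖ = 4.2426, so q_1 = (-0.7071, -0.7071).
q_1·w_2 = (-0.7071)·2 + (-0.7071)·(-4) = 1.4142.
u_2 = w_2 − 1.4142·q_1 = (3.0000, -3.0000).

u_2 = (3.0000, -3.0000)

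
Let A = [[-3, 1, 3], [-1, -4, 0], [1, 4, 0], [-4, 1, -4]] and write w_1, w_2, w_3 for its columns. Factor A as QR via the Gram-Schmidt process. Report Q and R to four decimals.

w_1 = (-3, -1, 1, -4); ‖w_1‖ = 5.1962, so e_1 = (-0.5774, -0.1925, 0.1925, -0.7698).
e_1·w_2 = (-0.5774)·1 + (-0.1925)·(-4) + 0.1925·4 + (-0.7698)·1 = 0.1925.
u_2 = w_2 − 0.1925·e_1 = (1.1111, -3.9630, 3.9630, 1.1481).
‖u_2‖ = 5.8278, so e_2 = (0.1907, -0.6800, 0.6800, 0.1970).
e_1·w_3 = (-0.5774)·3 + (-0.1925)·0 + 0.1925·0 + (-0.7698)·(-4) = 1.3472; e_2·w_3 = 0.1907·3 + (-0.6800)·0 + 0.6800·0 + 0.1970·(-4) = -0.2161.
u_3 = w_3 − 1.3472·e_1 + 0.2161·e_2 = (3.8190, 0.1123, -0.1123, -2.9204).
‖u_3‖ = 4.8102, so e_3 = (0.7939, 0.0234, -0.0234, -0.6071).

Q = [[-0.5774, 0.1907, 0.7939], [-0.1925, -0.6800, 0.0234], [0.1925, 0.6800, -0.0234], [-0.7698, 0.1970, -0.6071]], R = [[5.1962, 0.1925, 1.3472], [0.0000, 5.8278, -0.2161], [0.0000, 0.0000, 4.8102]]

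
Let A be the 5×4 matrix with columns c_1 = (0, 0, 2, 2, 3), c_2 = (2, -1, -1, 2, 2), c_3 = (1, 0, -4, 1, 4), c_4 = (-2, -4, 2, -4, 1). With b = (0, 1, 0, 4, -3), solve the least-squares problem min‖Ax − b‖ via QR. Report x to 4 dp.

c_1 = (0, 0, 2, 2, 3); ‖c_1‖ = 4.1231, so e_1 = (0.0000, 0.0000, 0.4851, 0.4851, 0.7276).
e_1·c_2 = 0.0000·2 + 0.0000·(-1) + 0.4851·(-1) + 0.4851·2 + 0.7276·2 = 1.9403.
u_2 = c_2 − 1.9403·e_1 = (2.0000, -1.0000, -1.9412, 1.0588, 0.5882).
‖u_2‖ = 3.1993, so e_2 = (0.6251, -0.3126, -0.6068, 0.3310, 0.1839).
e_1·c_3 = 0.0000·1 + 0.0000·0 + 0.4851·(-4) + 0.4851·1 + 0.7276·4 = 1.4552; e_2·c_3 = 0.6251·1 + (-0.3126)·0 + (-0.6068)·(-4) + 0.3310·1 + 0.1839·4 = 4.1186.
u_3 = c_3 − 1.4552·e_1 − 4.1186·e_2 = (-1.5747, 1.2874, -2.2069, -1.0690, 2.1839).
‖u_3‖ = 3.8626, so e_3 = (-0.4077, 0.3333, -0.5714, -0.2767, 0.5654).
e_1·c_4 = 0.0000·(-2) + 0.0000·(-4) + 0.4851·2 + 0.4851·(-4) + 0.7276·1 = -0.2425; e_2·c_4 = 0.6251·(-2) + (-0.3126)·(-4) + (-0.6068)·2 + 0.3310·(-4) + 0.1839·1 = -2.3535; e_3·c_4 = (-0.4077)·(-2) + 0.3333·(-4) + (-0.5714)·2 + (-0.2767)·(-4) + 0.5654·1 = 0.0119.
u_4 = c_4 + 0.2425·e_1 + 2.3535·e_2 − 0.0119·e_3 = (-0.5239, -4.7396, 0.6965, -3.1002, 1.6025).
‖u_4‖ = 5.9500, so e_4 = (-0.0880, -0.7966, 0.1171, -0.5210, 0.2693).
Qᵀb = (-0.2425, 0.4597, -2.4699, -3.6887).
Back-substitute: x_4 = -3.6887/5.9500 = -0.6200.
x_3 = (-2.4699 − 0.0119·(-0.6200))/3.8626 = -0.6375.
x_2 = (0.4597 − 4.1186·(-0.6375) + 2.3535·(-0.6200))/3.1993 = 0.5084.
x_1 = (-0.2425 − 1.9403·0.5084 − 1.4552·(-0.6375) + 0.2425·(-0.6200))/4.1231 = -0.1095.

x = (-0.1095, 0.5084, -0.6375, -0.6200)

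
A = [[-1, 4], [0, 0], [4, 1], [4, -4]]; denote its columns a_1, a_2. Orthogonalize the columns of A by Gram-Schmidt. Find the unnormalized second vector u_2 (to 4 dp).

u_2 = (3.5152, 0.0000, 2.9394, -2.0606)

e_1 = a_1/‖a_1‖ = (-1, 0, 4, 4)/5.7446 = (-0.1741, 0.0000, 0.6963, 0.6963).
r_{12} = e_1·a_2 = -2.7852.
u_2 = a_2 + 2.7852·e_1 = (3.5152, 0.0000, 2.9394, -2.0606).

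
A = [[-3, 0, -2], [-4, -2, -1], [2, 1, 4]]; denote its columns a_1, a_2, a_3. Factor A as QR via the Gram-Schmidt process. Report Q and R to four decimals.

Q = [[-0.5571, 0.8305, 0.0000], [-0.7428, -0.4983, 0.4472], [0.3714, 0.2491, 0.8944]], R = [[5.3852, 1.8570, 3.3425], [0.0000, 1.2457, -0.1661], [0.0000, 0.0000, 3.1305]]

a_1 = (-3, -4, 2); ‖a_1‖ = 5.3852, so q_1 = (-0.5571, -0.7428, 0.3714).
q_1·a_2 = (-0.5571)·0 + (-0.7428)·(-2) + 0.3714·1 = 1.8570.
u_2 = a_2 − 1.8570·q_1 = (1.0345, -0.6207, 0.3103).
‖u_2‖ = 1.2457, so q_2 = (0.8305, -0.4983, 0.2491).
q_1·a_3 = (-0.5571)·(-2) + (-0.7428)·(-1) + 0.3714·4 = 3.3425; q_2·a_3 = 0.8305·(-2) + (-0.4983)·(-1) + 0.2491·4 = -0.1661.
u_3 = a_3 − 3.3425·q_1 + 0.1661·q_2 = (0.0000, 1.4000, 2.8000).
‖u_3‖ = 3.1305, so q_3 = (0.0000, 0.4472, 0.8944).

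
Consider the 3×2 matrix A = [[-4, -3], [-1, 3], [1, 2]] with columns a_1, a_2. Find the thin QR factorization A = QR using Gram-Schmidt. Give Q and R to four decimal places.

Q = [[-0.9428, -0.1421], [-0.2357, 0.9239], [0.2357, 0.3553]], R = [[4.2426, 2.5927], [0.0000, 3.9087]]

a_1 = (-4, -1, 1); ‖a_1‖ = 4.2426, so e_1 = (-0.9428, -0.2357, 0.2357).
e_1·a_2 = (-0.9428)·(-3) + (-0.2357)·3 + 0.2357·2 = 2.5927.
u_2 = a_2 − 2.5927·e_1 = (-0.5556, 3.6111, 1.3889).
‖u_2‖ = 3.9087, so e_2 = (-0.1421, 0.9239, 0.3553).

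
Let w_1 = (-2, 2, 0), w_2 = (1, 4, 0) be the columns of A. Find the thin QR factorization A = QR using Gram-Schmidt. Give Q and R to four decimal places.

w_1 = (-2, 2, 0); ‖w_1‖ = 2.8284, so e_1 = (-0.7071, 0.7071, 0.0000).
e_1·w_2 = (-0.7071)·1 + 0.7071·4 + 0.0000·0 = 2.1213.
u_2 = w_2 − 2.1213·e_1 = (2.5000, 2.5000, 0.0000).
‖u_2‖ = 3.5355, so e_2 = (0.7071, 0.7071, 0.0000).

Q = [[-0.7071, 0.7071], [0.7071, 0.7071], [0.0000, 0.0000]], R = [[2.8284, 2.1213], [0.0000, 3.5355]]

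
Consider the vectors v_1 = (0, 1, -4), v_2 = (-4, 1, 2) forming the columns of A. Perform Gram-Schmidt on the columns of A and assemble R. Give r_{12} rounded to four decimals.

e_1 = v_1/‖v_1‖ = (0, 1, -4)/4.1231 = (0.0000, 0.2425, -0.9701).
r_{12} = e_1·v_2 = -1.6977.

r_{12} = -1.6977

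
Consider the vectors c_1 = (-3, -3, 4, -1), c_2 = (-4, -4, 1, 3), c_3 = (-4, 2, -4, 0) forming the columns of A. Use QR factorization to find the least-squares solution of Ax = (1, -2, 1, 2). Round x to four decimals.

e_1 = c_1/‖c_1‖ = (-3, -3, 4, -1)/5.9161 = (-0.5071, -0.5071, 0.6761, -0.1690).
r_{12} = e_1·c_2 = 4.2258.
u_2 = c_2 − 4.2258·e_1 = (-1.8571, -1.8571, -1.8571, 3.7143).
‖u_2‖ = 4.9135, so e_2 = (-0.3780, -0.3780, -0.3780, 0.7559).
r_{13} = e_1·c_3 = -1.6903; r_{23} = e_2·c_3 = 2.2678.
u_3 = c_3 + 1.6903·e_1 − 2.2678·e_2 = (-4.0000, 2.0000, -2.0000, -2.0000).
‖u_3‖ = 5.2915, so e_3 = (-0.7559, 0.3780, -0.3780, -0.3780).
Qᵀb = (0.8452, 1.5119, -2.6458).
Back-substitute: x_3 = -2.6458/5.2915 = -0.5000.
x_2 = (1.5119 − 2.2678·(-0.5000))/4.9135 = 0.5385.
x_1 = (0.8452 − 4.2258·0.5385 + 1.6903·(-0.5000))/5.9161 = -0.3846.

x = (-0.3846, 0.5385, -0.5000)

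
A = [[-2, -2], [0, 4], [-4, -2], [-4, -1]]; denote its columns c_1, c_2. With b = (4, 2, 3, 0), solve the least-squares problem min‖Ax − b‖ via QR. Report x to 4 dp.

x = (-0.6273, 0.1615)

e_1 = c_1/‖c_1‖ = (-2, 0, -4, -4)/6.0000 = (-0.3333, 0.0000, -0.6667, -0.6667).
r_{12} = e_1·c_2 = 2.6667.
u_2 = c_2 − 2.6667·e_1 = (-1.1111, 4.0000, -0.2222, 0.7778).
‖u_2‖ = 4.2295, so e_2 = (-0.2627, 0.9457, -0.0525, 0.1839).
Qᵀb = (-3.3333, 0.6830).
Back-substitute: x_2 = 0.6830/4.2295 = 0.1615.
x_1 = (-3.3333 − 2.6667·0.1615)/6.0000 = -0.6273.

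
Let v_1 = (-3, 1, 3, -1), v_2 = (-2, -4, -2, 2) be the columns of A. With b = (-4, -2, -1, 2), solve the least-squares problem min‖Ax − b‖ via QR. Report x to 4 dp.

x = (0.5191, 0.8969)

v_1 = (-3, 1, 3, -1); ‖v_1‖ = 4.4721, so e_1 = (-0.6708, 0.2236, 0.6708, -0.2236).
e_1·v_2 = (-0.6708)·(-2) + 0.2236·(-4) + 0.6708·(-2) + (-0.2236)·2 = -1.3416.
u_2 = v_2 + 1.3416·e_1 = (-2.9000, -3.7000, -1.1000, 1.7000).
‖u_2‖ = 5.1186, so e_2 = (-0.5666, -0.7229, -0.2149, 0.3321).
Qᵀb = (1.1180, 4.5911).
Back-substitute: x_2 = 4.5911/5.1186 = 0.8969.
x_1 = (1.1180 + 1.3416·0.8969)/4.4721 = 0.5191.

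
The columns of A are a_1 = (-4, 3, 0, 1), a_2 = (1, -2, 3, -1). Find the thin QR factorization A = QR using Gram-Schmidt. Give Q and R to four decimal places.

Q = [[-0.7845, -0.2152], [0.5883, -0.2272], [0.0000, 0.9327], [0.1961, -0.1794]], R = [[5.0990, -2.1573], [0.0000, 3.2165]]

a_1 = (-4, 3, 0, 1); ‖a_1‖ = 5.0990, so e_1 = (-0.7845, 0.5883, 0.0000, 0.1961).
e_1·a_2 = (-0.7845)·1 + 0.5883·(-2) + 0.0000·3 + 0.1961·(-1) = -2.1573.
u_2 = a_2 + 2.1573·e_1 = (-0.6923, -0.7308, 3.0000, -0.5769).
‖u_2‖ = 3.2165, so e_2 = (-0.2152, -0.2272, 0.9327, -0.1794).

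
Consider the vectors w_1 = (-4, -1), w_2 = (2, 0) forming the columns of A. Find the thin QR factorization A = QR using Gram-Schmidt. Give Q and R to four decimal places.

w_1 = (-4, -1); ‖w_1‖ = 4.1231, so q_1 = (-0.9701, -0.2425).
q_1·w_2 = (-0.9701)·2 + (-0.2425)·0 = -1.9403.
u_2 = w_2 + 1.9403·q_1 = (0.1176, -0.4706).
‖u_2‖ = 0.4851, so q_2 = (0.2425, -0.9701).

Q = [[-0.9701, 0.2425], [-0.2425, -0.9701]], R = [[4.1231, -1.9403], [0.0000, 0.4851]]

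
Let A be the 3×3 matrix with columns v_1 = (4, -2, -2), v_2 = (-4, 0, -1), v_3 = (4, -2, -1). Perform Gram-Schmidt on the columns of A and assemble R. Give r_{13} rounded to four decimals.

r_{13} = 4.4907

q_1 = v_1/‖v_1‖ = (4, -2, -2)/4.8990 = (0.8165, -0.4082, -0.4082).
r_{13} = q_1·v_3 = 4.4907.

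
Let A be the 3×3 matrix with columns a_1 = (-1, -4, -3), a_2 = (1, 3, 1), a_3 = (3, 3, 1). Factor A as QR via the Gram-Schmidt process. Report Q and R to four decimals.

q_1 = a_1/‖a_1‖ = (-1, -4, -3)/5.0990 = (-0.1961, -0.7845, -0.5883).
r_{12} = q_1·a_2 = -3.1379.
u_2 = a_2 + 3.1379·q_1 = (0.3846, 0.5385, -0.8462).
‖u_2‖ = 1.0742, so q_2 = (0.3581, 0.5013, -0.7877).
r_{13} = q_1·a_3 = -3.5301; r_{23} = q_2·a_3 = 1.7903.
u_3 = a_3 + 3.5301·q_1 − 1.7903·q_2 = (1.6667, -0.6667, 0.3333).
‖u_3‖ = 1.8257, so q_3 = (0.9129, -0.3651, 0.1826).

Q = [[-0.1961, 0.3581, 0.9129], [-0.7845, 0.5013, -0.3651], [-0.5883, -0.7877, 0.1826]], R = [[5.0990, -3.1379, -3.5301], [0.0000, 1.0742, 1.7903], [0.0000, 0.0000, 1.8257]]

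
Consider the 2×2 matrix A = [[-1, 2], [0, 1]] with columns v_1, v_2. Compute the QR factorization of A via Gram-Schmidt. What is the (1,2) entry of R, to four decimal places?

r_{12} = -2.0000

e_1 = v_1/‖v_1‖ = (-1, 0)/1.0000 = (-1.0000, 0.0000).
r_{12} = e_1·v_2 = -2.0000.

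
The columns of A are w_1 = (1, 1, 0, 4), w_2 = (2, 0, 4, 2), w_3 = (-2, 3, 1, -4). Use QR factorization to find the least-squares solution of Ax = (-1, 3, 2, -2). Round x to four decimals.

w_1 = (1, 1, 0, 4); ‖w_1‖ = 4.2426, so e_1 = (0.2357, 0.2357, 0.0000, 0.9428).
e_1·w_2 = 0.2357·2 + 0.2357·0 + 0.0000·4 + 0.9428·2 = 2.3570.
u_2 = w_2 − 2.3570·e_1 = (1.4444, -0.5556, 4.0000, -0.2222).
‖u_2‖ = 4.2947, so e_2 = (0.3363, -0.1294, 0.9314, -0.0517).
e_1·w_3 = 0.2357·(-2) + 0.2357·3 + 0.0000·1 + 0.9428·(-4) = -3.5355; e_2·w_3 = 0.3363·(-2) + (-0.1294)·3 + 0.9314·1 + (-0.0517)·(-4) = 0.0776.
u_3 = w_3 + 3.5355·e_1 − 0.0776·e_2 = (-1.1928, 3.8434, 0.9277, -0.6627).
‖u_3‖ = 4.1826, so e_3 = (-0.2852, 0.9189, 0.2218, -0.1584).
Qᵀb = (-1.4142, 1.2418, 3.8023).
Back-substitute: x_3 = 3.8023/4.1826 = 0.9091.
x_2 = (1.2418 − 0.0776·0.9091)/4.2947 = 0.2727.
x_1 = (-1.4142 − 2.3570·0.2727 + 3.5355·0.9091)/4.2426 = 0.2727.

x = (0.2727, 0.2727, 0.9091)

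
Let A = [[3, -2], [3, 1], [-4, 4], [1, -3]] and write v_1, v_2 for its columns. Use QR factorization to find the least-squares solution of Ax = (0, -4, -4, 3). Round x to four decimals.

x = (-0.7562, -1.5212)

v_1 = (3, 3, -4, 1); ‖v_1‖ = 5.9161, so e_1 = (0.5071, 0.5071, -0.6761, 0.1690).
e_1·v_2 = 0.5071·(-2) + 0.5071·1 + (-0.6761)·4 + 0.1690·(-3) = -3.7187.
u_2 = v_2 + 3.7187·e_1 = (-0.1143, 2.8857, 1.4857, -2.3714).
‖u_2‖ = 4.0214, so e_2 = (-0.0284, 0.7176, 0.3695, -0.5897).
Qᵀb = (1.1832, -6.1173).
Back-substitute: x_2 = -6.1173/4.0214 = -1.5212.
x_1 = (1.1832 + 3.7187·(-1.5212))/5.9161 = -0.7562.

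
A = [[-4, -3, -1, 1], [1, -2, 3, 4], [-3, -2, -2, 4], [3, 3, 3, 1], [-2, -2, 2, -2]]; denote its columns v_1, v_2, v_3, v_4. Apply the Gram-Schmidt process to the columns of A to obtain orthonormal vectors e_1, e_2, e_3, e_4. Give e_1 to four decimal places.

v_1 = (-4, 1, -3, 3, -2); ‖v_1‖ = 6.2450, so e_1 = (-0.6405, 0.1601, -0.4804, 0.4804, -0.3203).

e_1 = (-0.6405, 0.1601, -0.4804, 0.4804, -0.3203)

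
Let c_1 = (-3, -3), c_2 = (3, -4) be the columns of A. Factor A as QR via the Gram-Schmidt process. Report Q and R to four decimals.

Q = [[-0.7071, 0.7071], [-0.7071, -0.7071]], R = [[4.2426, 0.7071], [0.0000, 4.9497]]

c_1 = (-3, -3); ‖c_1‖ = 4.2426, so e_1 = (-0.7071, -0.7071).
e_1·c_2 = (-0.7071)·3 + (-0.7071)·(-4) = 0.7071.
u_2 = c_2 − 0.7071·e_1 = (3.5000, -3.5000).
‖u_2‖ = 4.9497, so e_2 = (0.7071, -0.7071).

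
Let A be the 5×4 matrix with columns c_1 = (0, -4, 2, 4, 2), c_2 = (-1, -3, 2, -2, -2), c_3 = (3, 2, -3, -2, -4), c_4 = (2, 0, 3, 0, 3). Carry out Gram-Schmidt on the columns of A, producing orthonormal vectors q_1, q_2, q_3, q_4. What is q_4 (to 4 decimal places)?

q_4 = (0.6920, 0.1265, 0.5499, -0.3112, 0.3254)

q_1 = c_1/‖c_1‖ = (0, -4, 2, 4, 2)/6.3246 = (0.0000, -0.6325, 0.3162, 0.6325, 0.3162).
r_{12} = q_1·c_2 = 0.6325.
u_2 = c_2 − 0.6325·q_1 = (-1.0000, -2.6000, 1.8000, -2.4000, -2.2000).
‖u_2‖ = 4.6476, so q_2 = (-0.2152, -0.5594, 0.3873, -0.5164, -0.4734).
r_{13} = q_1·c_3 = -4.7434; r_{23} = q_2·c_3 = 0.0000.
u_3 = c_3 + 4.7434·q_1 + 0.0000·q_2 = (3.0000, -1.0000, -1.5000, 1.0000, -2.5000).
‖u_3‖ = 4.4159, so q_3 = (0.6794, -0.2265, -0.3397, 0.2265, -0.5661).
r_{14} = q_1·c_4 = 1.8974; r_{24} = q_2·c_4 = -0.6885; r_{34} = q_3·c_4 = -1.3587.
u_4 = c_4 − 1.8974·q_1 + 0.6885·q_2 + 1.3587·q_3 = (2.7749, 0.5071, 2.2051, -1.2479, 1.3048).
‖u_4‖ = 4.0100, so q_4 = (0.6920, 0.1265, 0.5499, -0.3112, 0.3254).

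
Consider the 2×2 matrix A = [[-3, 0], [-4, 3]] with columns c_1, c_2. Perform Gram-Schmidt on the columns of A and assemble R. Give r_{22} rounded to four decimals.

q_1 = c_1/‖c_1‖ = (-3, -4)/5.0000 = (-0.6000, -0.8000).
r_{12} = q_1·c_2 = -2.4000.
u_2 = c_2 + 2.4000·q_1 = (-1.4400, 1.0800).
r_{22} = ‖u_2‖ = 1.8000.

r_{22} = 1.8000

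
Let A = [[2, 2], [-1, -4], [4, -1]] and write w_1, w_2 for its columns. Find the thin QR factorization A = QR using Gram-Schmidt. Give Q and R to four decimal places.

w_1 = (2, -1, 4); ‖w_1‖ = 4.5826, so q_1 = (0.4364, -0.2182, 0.8729).
q_1·w_2 = 0.4364·2 + (-0.2182)·(-4) + 0.8729·(-1) = 0.8729.
u_2 = w_2 − 0.8729·q_1 = (1.6190, -3.8095, -1.7619).
‖u_2‖ = 4.4987, so q_2 = (0.3599, -0.8468, -0.3916).

Q = [[0.4364, 0.3599], [-0.2182, -0.8468], [0.8729, -0.3916]], R = [[4.5826, 0.8729], [0.0000, 4.4987]]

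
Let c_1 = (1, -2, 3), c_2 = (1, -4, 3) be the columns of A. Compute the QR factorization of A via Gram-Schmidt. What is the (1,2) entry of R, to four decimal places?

c_1 = (1, -2, 3); ‖c_1‖ = 3.7417, so e_1 = (0.2673, -0.5345, 0.8018).
r_{12} = e_1·c_2 = 4.8107.

r_{12} = 4.8107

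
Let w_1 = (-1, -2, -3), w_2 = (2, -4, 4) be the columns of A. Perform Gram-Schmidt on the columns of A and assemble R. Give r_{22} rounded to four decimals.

w_1 = (-1, -2, -3); ‖w_1‖ = 3.7417, so e_1 = (-0.2673, -0.5345, -0.8018).
e_1·w_2 = (-0.2673)·2 + (-0.5345)·(-4) + (-0.8018)·4 = -1.6036.
u_2 = w_2 + 1.6036·e_1 = (1.5714, -4.8571, 2.7143).
r_{22} = ‖u_2‖ = 5.7817.

r_{22} = 5.7817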